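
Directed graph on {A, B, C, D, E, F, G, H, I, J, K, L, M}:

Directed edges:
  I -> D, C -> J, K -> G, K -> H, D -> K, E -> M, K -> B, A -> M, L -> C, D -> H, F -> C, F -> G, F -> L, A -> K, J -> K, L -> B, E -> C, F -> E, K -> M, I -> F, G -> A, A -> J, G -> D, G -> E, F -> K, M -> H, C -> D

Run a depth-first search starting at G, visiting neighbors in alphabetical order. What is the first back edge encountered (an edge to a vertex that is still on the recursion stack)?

K→G

DFS from G (visiting neighbors in alphabetical order); mark gray on enter, black on exit:
G gray
  A gray
    J gray
      K gray
        B gray
        B black
        K→G: G is gray → back edge
First back edge: K → G.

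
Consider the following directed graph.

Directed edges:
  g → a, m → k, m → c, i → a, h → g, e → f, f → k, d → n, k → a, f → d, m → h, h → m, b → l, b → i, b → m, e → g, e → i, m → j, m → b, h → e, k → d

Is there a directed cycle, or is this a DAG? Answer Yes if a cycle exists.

Yes

DFS with white/gray/black marking, starting from f:
f gray
  k gray
    a gray
    a black
    d gray
      n gray
      n black
    d black
  k black
  f→d: d black — skip
f black
b gray
  i gray
    i→a: a black — skip
  i black
  m gray
    m→k: k black — skip
    j gray
    j black
    c gray
    c black
    h gray
      e gray
        g gray
          g→a: a black — skip
        g black
        e→f: f black — skip
        e→i: i black — skip
      e black
      h→g: g black — skip
      h→m: m is gray → back edge
Back edge found, so a cycle exists: m → h → m.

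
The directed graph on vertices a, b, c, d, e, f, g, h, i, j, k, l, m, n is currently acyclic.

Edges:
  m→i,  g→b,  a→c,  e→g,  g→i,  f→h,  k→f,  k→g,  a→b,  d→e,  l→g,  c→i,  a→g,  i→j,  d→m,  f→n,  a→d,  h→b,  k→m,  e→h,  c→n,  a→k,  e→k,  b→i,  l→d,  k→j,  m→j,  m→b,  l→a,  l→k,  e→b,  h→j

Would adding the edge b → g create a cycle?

Adding b→g creates a cycle iff g can already reach b.
Path from g: g → b.
So g → … → b → g is a cycle.

Yes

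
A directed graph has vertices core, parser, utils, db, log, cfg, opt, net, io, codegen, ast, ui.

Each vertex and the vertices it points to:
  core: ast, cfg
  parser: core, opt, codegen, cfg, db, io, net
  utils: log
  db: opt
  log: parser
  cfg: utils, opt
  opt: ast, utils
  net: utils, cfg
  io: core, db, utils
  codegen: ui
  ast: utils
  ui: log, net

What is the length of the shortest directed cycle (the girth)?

For each vertex v, BFS finds the shortest path from v back to v.
The shortest such closed walk is parser → codegen → ui → log → parser, length 4.

4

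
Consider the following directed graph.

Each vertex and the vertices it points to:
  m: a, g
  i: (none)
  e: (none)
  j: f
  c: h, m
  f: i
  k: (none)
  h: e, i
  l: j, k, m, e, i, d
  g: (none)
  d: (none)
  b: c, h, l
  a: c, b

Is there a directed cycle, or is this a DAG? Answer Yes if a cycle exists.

Yes

DFS with white/gray/black marking, starting from d:
d gray
d black
m gray
  a gray
    c gray
      h gray
        e gray
        e black
        i gray
        i black
      h black
      c→m: m is gray → back edge
Back edge found, so a cycle exists: m → a → c → m.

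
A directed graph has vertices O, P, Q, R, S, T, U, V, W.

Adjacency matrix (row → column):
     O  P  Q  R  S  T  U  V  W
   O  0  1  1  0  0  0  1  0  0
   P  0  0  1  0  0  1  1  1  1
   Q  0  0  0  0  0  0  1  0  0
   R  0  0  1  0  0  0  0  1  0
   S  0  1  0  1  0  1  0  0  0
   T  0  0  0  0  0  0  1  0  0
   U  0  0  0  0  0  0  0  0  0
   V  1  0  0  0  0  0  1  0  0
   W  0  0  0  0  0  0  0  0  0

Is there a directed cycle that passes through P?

P is on a cycle iff P can reach itself via ≥1 edge.
P → V → O → P — yes.

Yes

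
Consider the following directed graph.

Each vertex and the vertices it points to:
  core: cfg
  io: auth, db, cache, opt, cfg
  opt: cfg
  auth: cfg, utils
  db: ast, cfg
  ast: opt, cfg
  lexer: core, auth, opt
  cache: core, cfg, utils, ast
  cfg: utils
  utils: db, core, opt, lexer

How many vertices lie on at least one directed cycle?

8

A vertex is on a directed cycle iff it belongs to a strongly connected component of size ≥ 2 (or has a self-loop).
The vertices on cycles are {db, ast, cfg, opt, auth, core, lexer, utils} — 8 in total.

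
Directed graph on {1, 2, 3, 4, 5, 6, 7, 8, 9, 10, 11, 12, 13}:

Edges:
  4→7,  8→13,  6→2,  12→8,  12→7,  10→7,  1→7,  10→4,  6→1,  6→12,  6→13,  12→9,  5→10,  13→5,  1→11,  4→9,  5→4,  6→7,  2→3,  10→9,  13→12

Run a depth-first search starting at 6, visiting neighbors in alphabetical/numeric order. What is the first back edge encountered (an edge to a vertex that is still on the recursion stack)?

DFS from 6 (visiting neighbors in alphabetical/numeric order); mark gray on enter, black on exit:
6 gray
  1 gray
    7 gray
    7 black
    11 gray
    11 black
  1 black
  2 gray
    3 gray
    3 black
  2 black
  6→7: 7 black — skip
  12 gray
    12→7: 7 black — skip
    8 gray
      13 gray
        5 gray
          4 gray
            4→7: 7 black — skip
            9 gray
            9 black
          4 black
          10 gray
            10→4: 4 black — skip
            10→7: 7 black — skip
            10→9: 9 black — skip
          10 black
        5 black
        13→12: 12 is gray → back edge
First back edge: 13 → 12.

13->12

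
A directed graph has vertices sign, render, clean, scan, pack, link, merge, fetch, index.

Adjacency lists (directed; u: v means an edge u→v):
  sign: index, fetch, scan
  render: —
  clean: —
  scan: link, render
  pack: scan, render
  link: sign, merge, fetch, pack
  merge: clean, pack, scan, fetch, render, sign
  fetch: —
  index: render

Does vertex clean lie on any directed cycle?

clean lies on a cycle iff there is a path from clean back to itself.
Exploring from clean, it never reaches itself; equivalently, its strongly connected component is a singleton.

No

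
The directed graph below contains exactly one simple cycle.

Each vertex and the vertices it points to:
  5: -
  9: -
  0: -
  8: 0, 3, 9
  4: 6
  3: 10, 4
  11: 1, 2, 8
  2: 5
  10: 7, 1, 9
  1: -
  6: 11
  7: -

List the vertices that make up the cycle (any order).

DFS with gray/black marking from 6:
6 gray
  11 gray
    1 gray
    1 black
    2 gray
      5 gray
      5 black
    2 black
    8 gray
      0 gray
      0 black
      3 gray
        10 gray
          7 gray
          7 black
          10→1: 1 black — skip
          9 gray
          9 black
        10 black
        4 gray
          4→6: 6 is gray → back edge
Back edge closes the cycle 6 → 11 → 8 → 3 → 4 → 6; its vertices are {3, 4, 6, 8, 11}.

3, 4, 6, 8, 11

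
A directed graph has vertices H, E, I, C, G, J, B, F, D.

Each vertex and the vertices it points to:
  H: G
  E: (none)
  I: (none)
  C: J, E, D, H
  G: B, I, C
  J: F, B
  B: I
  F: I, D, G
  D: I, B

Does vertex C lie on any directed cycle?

Yes

C is on a cycle iff C can reach itself via ≥1 edge.
C → H → G → C — yes.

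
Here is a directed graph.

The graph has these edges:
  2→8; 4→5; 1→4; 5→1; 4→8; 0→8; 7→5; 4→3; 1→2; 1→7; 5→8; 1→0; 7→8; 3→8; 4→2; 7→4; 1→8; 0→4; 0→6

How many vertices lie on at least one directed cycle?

5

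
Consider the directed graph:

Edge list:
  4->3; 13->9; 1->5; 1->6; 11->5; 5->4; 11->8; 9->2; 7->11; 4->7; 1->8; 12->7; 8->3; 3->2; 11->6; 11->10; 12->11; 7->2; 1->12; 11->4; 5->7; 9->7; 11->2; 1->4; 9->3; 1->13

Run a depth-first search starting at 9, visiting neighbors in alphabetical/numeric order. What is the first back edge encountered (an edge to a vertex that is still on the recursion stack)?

DFS from 9 (visiting neighbors in alphabetical/numeric order); mark gray on enter, black on exit:
9 gray
  2 gray
  2 black
  3 gray
    3→2: 2 black — skip
  3 black
  7 gray
    7→2: 2 black — skip
    11 gray
      11→2: 2 black — skip
      4 gray
        4→3: 3 black — skip
        4→7: 7 is gray → back edge
First back edge: 4 → 7.

4→7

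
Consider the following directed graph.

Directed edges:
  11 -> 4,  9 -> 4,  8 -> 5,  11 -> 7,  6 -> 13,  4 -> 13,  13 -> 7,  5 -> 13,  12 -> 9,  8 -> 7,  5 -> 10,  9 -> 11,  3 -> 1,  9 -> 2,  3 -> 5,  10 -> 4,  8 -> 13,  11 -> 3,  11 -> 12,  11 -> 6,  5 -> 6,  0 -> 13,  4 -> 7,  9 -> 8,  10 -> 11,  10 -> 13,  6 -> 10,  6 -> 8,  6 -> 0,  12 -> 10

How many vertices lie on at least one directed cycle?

8

A vertex is on a directed cycle iff it belongs to a strongly connected component of size ≥ 2 (or has a self-loop).
The vertices on cycles are {3, 5, 6, 8, 9, 10, 11, 12} — 8 in total.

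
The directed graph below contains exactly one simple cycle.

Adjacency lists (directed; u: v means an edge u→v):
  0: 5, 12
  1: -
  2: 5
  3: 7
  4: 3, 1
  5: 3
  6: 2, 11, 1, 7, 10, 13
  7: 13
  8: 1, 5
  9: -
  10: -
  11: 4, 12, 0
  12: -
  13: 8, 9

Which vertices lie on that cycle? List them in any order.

DFS with gray/black marking from 13:
13 gray
  8 gray
    1 gray
    1 black
    5 gray
      3 gray
        7 gray
          7→13: 13 is gray → back edge
Back edge closes the cycle 13 → 8 → 5 → 3 → 7 → 13; its vertices are {3, 5, 7, 8, 13}.

3, 5, 7, 8, 13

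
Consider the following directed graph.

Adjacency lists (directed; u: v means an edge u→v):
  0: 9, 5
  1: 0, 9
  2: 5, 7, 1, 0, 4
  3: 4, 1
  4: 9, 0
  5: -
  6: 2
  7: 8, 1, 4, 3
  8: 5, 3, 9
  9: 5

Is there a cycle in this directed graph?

DFS with white/gray/black marking, starting from 0:
0 gray
  9 gray
    5 gray
    5 black
  9 black
  0→5: 5 black — skip
0 black
1 gray
  1→0: 0 black — skip
  1→9: 9 black — skip
1 black
2 gray
  2→5: 5 black — skip
  7 gray
    8 gray
      8→5: 5 black — skip
      3 gray
        4 gray
          4→9: 9 black — skip
          4→0: 0 black — skip
        4 black
        3→1: 1 black — skip
      3 black
      8→9: 9 black — skip
    8 black
    7→1: 1 black — skip
    7→4: 4 black — skip
    7→3: 3 black — skip
  7 black
  2→1: 1 black — skip
  2→0: 0 black — skip
  2→4: 4 black — skip
2 black
6 gray
  6→2: 2 black — skip
6 black
Every edge goes to a white or black vertex — no back edge, so the graph is acyclic.

No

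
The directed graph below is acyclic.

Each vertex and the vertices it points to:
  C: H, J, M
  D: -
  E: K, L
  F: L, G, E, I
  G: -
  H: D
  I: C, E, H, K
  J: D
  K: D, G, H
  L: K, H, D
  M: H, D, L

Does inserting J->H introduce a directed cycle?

Adding J→H creates a cycle iff H can already reach J.
Explore from H: no path reaches J. The graph stays acyclic.

No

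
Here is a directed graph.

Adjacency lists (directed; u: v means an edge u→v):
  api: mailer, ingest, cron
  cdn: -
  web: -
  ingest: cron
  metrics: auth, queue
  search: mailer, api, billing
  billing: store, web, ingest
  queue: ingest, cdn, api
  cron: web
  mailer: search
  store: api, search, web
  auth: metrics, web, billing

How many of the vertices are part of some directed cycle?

A vertex is on a directed cycle iff it belongs to a strongly connected component of size ≥ 2 (or has a self-loop).
The vertices on cycles are {api, auth, store, mailer, search, billing, metrics} — 7 in total.

7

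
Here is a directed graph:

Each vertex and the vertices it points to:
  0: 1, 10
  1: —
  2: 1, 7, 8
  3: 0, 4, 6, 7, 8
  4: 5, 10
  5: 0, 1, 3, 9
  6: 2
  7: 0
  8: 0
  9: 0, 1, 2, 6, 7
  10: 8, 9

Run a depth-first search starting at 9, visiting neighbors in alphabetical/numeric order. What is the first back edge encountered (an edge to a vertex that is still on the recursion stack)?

8→0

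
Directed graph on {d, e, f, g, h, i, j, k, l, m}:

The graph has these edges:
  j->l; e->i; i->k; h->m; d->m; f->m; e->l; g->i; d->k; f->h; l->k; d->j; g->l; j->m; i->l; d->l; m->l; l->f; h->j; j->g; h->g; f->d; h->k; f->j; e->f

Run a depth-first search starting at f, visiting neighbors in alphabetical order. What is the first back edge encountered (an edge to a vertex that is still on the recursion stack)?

l→f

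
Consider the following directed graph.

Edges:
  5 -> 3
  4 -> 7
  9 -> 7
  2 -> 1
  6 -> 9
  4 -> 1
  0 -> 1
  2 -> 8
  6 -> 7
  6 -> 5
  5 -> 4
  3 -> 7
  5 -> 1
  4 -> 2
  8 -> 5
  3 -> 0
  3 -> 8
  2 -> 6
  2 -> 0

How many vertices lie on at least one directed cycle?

A vertex is on a directed cycle iff it belongs to a strongly connected component of size ≥ 2 (or has a self-loop).
The vertices on cycles are {2, 3, 4, 5, 6, 8} — 6 in total.

6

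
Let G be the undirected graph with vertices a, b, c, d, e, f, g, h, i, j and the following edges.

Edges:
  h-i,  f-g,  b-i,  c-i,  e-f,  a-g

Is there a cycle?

DFS, tracking each vertex's parent; an edge to a visited non-parent vertex closes a cycle.
Start from d:
visit d (parent –)
visit a (parent –)
  visit g (parent a)
    visit f (parent g)
      visit e (parent f)
        e–f: parent, skip
      f–g: parent, skip
    g–a: parent, skip
visit b (parent –)
  visit i (parent b)
    visit c (parent i)
      c–i: parent, skip
    visit h (parent i)
      h–i: parent, skip
    i–b: parent, skip
visit j (parent –)
No non-parent visited neighbor found — the graph is a forest.

No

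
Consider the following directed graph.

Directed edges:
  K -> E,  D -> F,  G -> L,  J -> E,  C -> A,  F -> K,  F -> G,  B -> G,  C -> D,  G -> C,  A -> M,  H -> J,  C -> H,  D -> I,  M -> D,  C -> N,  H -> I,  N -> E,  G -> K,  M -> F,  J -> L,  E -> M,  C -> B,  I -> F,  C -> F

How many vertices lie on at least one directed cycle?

13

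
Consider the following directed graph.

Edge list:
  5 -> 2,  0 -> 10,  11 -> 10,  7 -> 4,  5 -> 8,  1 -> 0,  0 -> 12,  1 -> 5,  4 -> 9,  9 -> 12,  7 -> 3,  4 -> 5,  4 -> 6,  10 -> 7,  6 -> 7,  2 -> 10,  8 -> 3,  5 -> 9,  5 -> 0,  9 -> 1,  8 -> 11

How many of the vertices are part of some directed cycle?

A vertex is on a directed cycle iff it belongs to a strongly connected component of size ≥ 2 (or has a self-loop).
The vertices on cycles are {0, 1, 2, 4, 5, 6, 7, 8, 9, 10, 11} — 11 in total.

11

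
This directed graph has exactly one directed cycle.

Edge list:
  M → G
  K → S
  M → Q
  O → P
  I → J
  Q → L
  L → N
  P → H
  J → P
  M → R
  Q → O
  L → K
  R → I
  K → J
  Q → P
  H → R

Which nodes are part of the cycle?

DFS with gray/black marking from R:
R gray
  I gray
    J gray
      P gray
        H gray
          H→R: R is gray → back edge
Back edge closes the cycle R → I → J → P → H → R; its vertices are {H, I, J, P, R}.

H, I, J, P, R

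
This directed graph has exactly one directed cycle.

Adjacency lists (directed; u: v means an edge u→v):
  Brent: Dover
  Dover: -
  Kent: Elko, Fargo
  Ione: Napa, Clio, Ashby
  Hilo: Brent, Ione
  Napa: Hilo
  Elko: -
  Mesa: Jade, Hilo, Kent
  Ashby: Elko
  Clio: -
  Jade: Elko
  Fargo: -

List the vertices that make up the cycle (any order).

Hilo, Ione, Napa

DFS with gray/black marking from Hilo:
Hilo gray
  Brent gray
    Dover gray
    Dover black
  Brent black
  Ione gray
    Napa gray
      Napa→Hilo: Hilo is gray → back edge
Back edge closes the cycle Hilo → Ione → Napa → Hilo; its vertices are {Hilo, Ione, Napa}.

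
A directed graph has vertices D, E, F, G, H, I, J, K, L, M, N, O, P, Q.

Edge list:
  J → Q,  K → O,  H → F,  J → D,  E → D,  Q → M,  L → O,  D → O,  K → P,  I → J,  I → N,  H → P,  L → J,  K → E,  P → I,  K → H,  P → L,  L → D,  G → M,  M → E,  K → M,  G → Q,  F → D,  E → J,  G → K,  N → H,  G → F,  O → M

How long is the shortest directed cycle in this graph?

For each vertex v, BFS finds the shortest path from v back to v.
The shortest such closed walk is H → P → I → N → H, length 4.

4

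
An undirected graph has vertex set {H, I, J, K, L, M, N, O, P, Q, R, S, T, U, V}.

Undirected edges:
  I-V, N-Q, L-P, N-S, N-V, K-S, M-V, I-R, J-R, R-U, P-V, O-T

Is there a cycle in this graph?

DFS, tracking each vertex's parent; an edge to a visited non-parent vertex closes a cycle.
Start from L:
visit L (parent –)
  visit P (parent L)
    P–L: parent, skip
    visit V (parent P)
      visit N (parent V)
        visit Q (parent N)
          Q–N: parent, skip
        N–V: parent, skip
        visit S (parent N)
          S–N: parent, skip
          visit K (parent S)
            K–S: parent, skip
      visit M (parent V)
        M–V: parent, skip
      visit I (parent V)
        visit R (parent I)
          visit U (parent R)
            U–R: parent, skip
          R–I: parent, skip
          visit J (parent R)
            J–R: parent, skip
        I–V: parent, skip
      V–P: parent, skip
visit H (parent –)
visit O (parent –)
  visit T (parent O)
    T–O: parent, skip
No non-parent visited neighbor found — the graph is a forest.

No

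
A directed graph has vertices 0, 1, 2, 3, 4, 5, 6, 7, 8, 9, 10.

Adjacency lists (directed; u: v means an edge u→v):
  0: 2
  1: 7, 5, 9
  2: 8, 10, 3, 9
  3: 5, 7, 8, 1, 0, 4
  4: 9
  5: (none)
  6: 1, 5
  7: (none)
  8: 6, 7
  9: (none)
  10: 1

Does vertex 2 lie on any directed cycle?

Yes

2 is on a cycle iff 2 can reach itself via ≥1 edge.
2 → 3 → 0 → 2 — yes.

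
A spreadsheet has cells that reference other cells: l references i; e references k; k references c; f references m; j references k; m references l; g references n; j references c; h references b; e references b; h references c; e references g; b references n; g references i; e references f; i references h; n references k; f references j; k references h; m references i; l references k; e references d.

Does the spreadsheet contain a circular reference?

Yes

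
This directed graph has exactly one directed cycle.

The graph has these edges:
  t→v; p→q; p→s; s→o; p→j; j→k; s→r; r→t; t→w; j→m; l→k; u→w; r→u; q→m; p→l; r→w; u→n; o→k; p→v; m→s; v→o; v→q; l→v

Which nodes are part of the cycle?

m, q, r, s, t, v

DFS with gray/black marking from s:
s gray
  o gray
    k gray
    k black
  o black
  r gray
    u gray
      n gray
      n black
      w gray
      w black
    u black
    r→w: w black — skip
    t gray
      t→w: w black — skip
      v gray
        v→o: o black — skip
        q gray
          m gray
            m→s: s is gray → back edge
Back edge closes the cycle s → r → t → v → q → m → s; its vertices are {m, q, r, s, t, v}.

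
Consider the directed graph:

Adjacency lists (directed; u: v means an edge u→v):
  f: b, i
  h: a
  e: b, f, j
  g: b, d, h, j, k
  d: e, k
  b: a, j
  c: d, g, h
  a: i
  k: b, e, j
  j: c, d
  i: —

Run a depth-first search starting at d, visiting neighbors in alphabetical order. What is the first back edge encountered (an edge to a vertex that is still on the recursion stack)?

DFS from d (visiting neighbors in alphabetical order); mark gray on enter, black on exit:
d gray
  e gray
    b gray
      a gray
        i gray
        i black
      a black
      j gray
        c gray
          c→d: d is gray → back edge
First back edge: c → d.

c->d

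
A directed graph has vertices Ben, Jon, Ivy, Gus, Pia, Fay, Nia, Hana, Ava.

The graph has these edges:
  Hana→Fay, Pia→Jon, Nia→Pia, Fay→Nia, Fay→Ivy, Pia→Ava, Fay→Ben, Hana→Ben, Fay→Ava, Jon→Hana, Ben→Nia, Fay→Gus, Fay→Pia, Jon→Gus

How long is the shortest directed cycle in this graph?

For each vertex v, BFS finds the shortest path from v back to v.
The shortest such closed walk is Hana → Fay → Pia → Jon → Hana, length 4.

4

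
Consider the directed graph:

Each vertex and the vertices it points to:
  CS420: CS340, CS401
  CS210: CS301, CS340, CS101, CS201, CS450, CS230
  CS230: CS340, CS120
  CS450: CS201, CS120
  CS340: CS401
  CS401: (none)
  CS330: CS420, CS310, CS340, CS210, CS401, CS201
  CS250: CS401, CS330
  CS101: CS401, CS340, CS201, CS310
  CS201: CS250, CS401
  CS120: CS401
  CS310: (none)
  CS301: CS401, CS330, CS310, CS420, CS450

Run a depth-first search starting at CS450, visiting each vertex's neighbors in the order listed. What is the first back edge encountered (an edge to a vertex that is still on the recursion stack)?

CS301→CS330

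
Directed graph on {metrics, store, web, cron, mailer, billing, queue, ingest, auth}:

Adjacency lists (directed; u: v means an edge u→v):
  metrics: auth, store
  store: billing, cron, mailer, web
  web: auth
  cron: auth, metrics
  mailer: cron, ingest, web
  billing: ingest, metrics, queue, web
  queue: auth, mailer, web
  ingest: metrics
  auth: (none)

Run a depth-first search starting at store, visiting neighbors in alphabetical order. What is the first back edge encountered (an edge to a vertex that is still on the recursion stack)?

metrics->store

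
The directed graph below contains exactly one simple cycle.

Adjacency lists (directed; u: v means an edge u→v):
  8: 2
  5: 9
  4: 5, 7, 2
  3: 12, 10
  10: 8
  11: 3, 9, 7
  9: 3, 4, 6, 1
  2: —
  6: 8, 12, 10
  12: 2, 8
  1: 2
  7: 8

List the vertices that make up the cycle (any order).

4, 5, 9

DFS with gray/black marking from 9:
9 gray
  3 gray
    12 gray
      2 gray
      2 black
      8 gray
        8→2: 2 black — skip
      8 black
    12 black
    10 gray
      10→8: 8 black — skip
    10 black
  3 black
  4 gray
    5 gray
      5→9: 9 is gray → back edge
Back edge closes the cycle 9 → 4 → 5 → 9; its vertices are {4, 5, 9}.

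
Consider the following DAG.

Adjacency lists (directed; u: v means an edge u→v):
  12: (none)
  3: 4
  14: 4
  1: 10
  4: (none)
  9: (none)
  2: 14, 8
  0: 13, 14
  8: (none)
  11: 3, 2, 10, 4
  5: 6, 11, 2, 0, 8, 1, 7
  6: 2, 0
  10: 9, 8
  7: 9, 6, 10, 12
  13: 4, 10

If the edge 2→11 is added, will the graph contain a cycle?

Adding 2→11 creates a cycle iff 11 can already reach 2.
Path from 11: 11 → 2.
So 11 → … → 2 → 11 is a cycle.

Yes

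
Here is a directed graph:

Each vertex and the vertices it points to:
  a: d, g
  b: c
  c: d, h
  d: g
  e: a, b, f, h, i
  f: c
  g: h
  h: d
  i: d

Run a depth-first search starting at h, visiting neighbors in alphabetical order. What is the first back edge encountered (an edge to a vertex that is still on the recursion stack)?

g->h

DFS from h (visiting neighbors in alphabetical order); mark gray on enter, black on exit:
h gray
  d gray
    g gray
      g→h: h is gray → back edge
First back edge: g → h.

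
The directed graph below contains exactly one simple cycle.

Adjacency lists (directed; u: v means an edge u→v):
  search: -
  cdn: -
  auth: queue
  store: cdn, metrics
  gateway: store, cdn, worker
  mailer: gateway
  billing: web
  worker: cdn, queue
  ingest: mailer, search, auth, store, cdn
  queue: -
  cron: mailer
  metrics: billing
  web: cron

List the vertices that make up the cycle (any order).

DFS with gray/black marking from mailer:
mailer gray
  gateway gray
    store gray
      cdn gray
      cdn black
      metrics gray
        billing gray
          web gray
            cron gray
              cron→mailer: mailer is gray → back edge
Back edge closes the cycle mailer → gateway → store → metrics → billing → web → cron → mailer; its vertices are {web, cron, store, mailer, billing, gateway, metrics}.

web, cron, store, mailer, billing, gateway, metrics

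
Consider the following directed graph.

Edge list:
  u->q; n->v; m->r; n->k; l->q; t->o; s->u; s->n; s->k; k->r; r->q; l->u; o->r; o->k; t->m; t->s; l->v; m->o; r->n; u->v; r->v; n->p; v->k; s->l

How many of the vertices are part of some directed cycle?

4

A vertex is on a directed cycle iff it belongs to a strongly connected component of size ≥ 2 (or has a self-loop).
The vertices on cycles are {k, n, r, v} — 4 in total.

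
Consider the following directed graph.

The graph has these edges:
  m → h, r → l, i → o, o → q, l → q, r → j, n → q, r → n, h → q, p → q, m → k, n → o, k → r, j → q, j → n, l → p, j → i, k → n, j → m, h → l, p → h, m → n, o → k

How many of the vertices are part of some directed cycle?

A vertex is on a directed cycle iff it belongs to a strongly connected component of size ≥ 2 (or has a self-loop).
The vertices on cycles are {h, i, j, k, l, m, n, o, p, r} — 10 in total.

10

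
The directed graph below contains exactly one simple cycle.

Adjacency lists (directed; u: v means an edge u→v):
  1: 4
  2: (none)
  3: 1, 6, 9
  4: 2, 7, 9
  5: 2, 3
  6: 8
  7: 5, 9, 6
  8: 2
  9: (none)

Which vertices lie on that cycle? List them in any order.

DFS with gray/black marking from 7:
7 gray
  5 gray
    2 gray
    2 black
    3 gray
      1 gray
        4 gray
          4→2: 2 black — skip
          4→7: 7 is gray → back edge
Back edge closes the cycle 7 → 5 → 3 → 1 → 4 → 7; its vertices are {1, 3, 4, 5, 7}.

1, 3, 4, 5, 7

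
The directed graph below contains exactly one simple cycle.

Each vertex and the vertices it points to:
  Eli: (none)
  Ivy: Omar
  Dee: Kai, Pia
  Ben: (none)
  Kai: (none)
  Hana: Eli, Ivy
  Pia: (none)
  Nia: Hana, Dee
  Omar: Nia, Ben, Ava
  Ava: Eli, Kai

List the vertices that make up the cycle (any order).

Ivy, Nia, Hana, Omar

DFS with gray/black marking from Omar:
Omar gray
  Nia gray
    Hana gray
      Eli gray
      Eli black
      Ivy gray
        Ivy→Omar: Omar is gray → back edge
Back edge closes the cycle Omar → Nia → Hana → Ivy → Omar; its vertices are {Ivy, Nia, Hana, Omar}.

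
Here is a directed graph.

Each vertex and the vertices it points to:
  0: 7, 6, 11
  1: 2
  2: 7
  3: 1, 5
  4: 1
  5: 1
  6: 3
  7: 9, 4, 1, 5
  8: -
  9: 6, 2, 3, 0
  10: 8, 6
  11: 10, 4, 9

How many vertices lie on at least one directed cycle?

11

A vertex is on a directed cycle iff it belongs to a strongly connected component of size ≥ 2 (or has a self-loop).
The vertices on cycles are {0, 1, 2, 3, 4, 5, 6, 7, 9, 10, 11} — 11 in total.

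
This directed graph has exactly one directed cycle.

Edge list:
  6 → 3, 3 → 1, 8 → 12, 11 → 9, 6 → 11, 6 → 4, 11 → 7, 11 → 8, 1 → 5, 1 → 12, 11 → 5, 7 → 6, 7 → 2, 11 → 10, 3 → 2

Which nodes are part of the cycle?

6, 7, 11

DFS with gray/black marking from 7:
7 gray
  2 gray
  2 black
  6 gray
    11 gray
      5 gray
      5 black
      10 gray
      10 black
      11→7: 7 is gray → back edge
Back edge closes the cycle 7 → 6 → 11 → 7; its vertices are {6, 7, 11}.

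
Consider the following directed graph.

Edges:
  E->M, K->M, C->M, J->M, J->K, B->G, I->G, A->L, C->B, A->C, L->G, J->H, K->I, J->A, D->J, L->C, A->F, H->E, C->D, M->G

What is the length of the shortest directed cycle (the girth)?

For each vertex v, BFS finds the shortest path from v back to v.
The shortest such closed walk is J → A → C → D → J, length 4.

4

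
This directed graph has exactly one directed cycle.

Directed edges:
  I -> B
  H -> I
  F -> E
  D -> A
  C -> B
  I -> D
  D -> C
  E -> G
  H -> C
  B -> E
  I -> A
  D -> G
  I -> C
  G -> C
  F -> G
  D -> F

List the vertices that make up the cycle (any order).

B, C, E, G

DFS with gray/black marking from C:
C gray
  B gray
    E gray
      G gray
        G→C: C is gray → back edge
Back edge closes the cycle C → B → E → G → C; its vertices are {B, C, E, G}.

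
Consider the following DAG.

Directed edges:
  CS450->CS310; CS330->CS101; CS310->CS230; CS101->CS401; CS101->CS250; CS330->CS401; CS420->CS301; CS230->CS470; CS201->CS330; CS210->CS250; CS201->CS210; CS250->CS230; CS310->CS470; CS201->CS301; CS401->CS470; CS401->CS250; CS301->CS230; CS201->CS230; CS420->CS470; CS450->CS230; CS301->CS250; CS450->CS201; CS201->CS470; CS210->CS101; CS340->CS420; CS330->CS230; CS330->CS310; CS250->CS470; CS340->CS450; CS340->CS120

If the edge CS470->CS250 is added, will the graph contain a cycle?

Adding CS470→CS250 creates a cycle iff CS250 can already reach CS470.
Path from CS250: CS250 → CS470.
So CS250 → … → CS470 → CS250 is a cycle.

Yes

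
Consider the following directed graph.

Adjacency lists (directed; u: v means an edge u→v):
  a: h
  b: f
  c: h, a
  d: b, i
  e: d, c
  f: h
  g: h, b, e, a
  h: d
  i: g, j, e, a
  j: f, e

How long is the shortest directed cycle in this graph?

3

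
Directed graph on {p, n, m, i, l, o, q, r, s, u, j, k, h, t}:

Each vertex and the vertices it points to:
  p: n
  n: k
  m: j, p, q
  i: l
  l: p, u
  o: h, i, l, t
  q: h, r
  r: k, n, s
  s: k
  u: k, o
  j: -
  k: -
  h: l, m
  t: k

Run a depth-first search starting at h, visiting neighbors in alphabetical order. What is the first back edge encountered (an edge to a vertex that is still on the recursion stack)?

o→h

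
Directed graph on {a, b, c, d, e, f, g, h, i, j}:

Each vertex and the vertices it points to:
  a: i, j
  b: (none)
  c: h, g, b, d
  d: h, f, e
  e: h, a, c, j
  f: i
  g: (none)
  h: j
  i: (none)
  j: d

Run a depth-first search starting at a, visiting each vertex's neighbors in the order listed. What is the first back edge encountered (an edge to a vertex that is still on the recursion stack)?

h→j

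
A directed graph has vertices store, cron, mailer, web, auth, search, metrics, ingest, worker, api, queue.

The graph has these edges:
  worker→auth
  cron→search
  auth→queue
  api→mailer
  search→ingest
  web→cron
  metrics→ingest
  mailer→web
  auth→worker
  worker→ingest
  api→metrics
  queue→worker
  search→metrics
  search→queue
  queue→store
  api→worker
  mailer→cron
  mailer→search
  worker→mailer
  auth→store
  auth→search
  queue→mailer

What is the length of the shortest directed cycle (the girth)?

2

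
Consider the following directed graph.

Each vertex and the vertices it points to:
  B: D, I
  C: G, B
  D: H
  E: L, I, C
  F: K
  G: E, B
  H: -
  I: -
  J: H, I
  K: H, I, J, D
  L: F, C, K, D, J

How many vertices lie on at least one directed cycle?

4

A vertex is on a directed cycle iff it belongs to a strongly connected component of size ≥ 2 (or has a self-loop).
The vertices on cycles are {C, E, G, L} — 4 in total.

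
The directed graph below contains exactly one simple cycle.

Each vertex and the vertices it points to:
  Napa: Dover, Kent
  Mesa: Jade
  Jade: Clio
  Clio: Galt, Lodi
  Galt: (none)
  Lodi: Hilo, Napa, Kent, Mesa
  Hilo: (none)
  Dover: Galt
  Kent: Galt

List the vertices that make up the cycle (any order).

DFS with gray/black marking from Lodi:
Lodi gray
  Hilo gray
  Hilo black
  Napa gray
    Dover gray
      Galt gray
      Galt black
    Dover black
    Kent gray
      Kent→Galt: Galt black — skip
    Kent black
  Napa black
  Lodi→Kent: Kent black — skip
  Mesa gray
    Jade gray
      Clio gray
        Clio→Galt: Galt black — skip
        Clio→Lodi: Lodi is gray → back edge
Back edge closes the cycle Lodi → Mesa → Jade → Clio → Lodi; its vertices are {Clio, Jade, Lodi, Mesa}.

Clio, Jade, Lodi, Mesa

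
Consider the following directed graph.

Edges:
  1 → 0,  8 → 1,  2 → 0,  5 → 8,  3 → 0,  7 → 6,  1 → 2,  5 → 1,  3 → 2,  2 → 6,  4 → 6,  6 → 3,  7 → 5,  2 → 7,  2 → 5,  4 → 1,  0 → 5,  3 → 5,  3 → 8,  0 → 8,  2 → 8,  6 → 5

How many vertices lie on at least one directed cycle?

8

A vertex is on a directed cycle iff it belongs to a strongly connected component of size ≥ 2 (or has a self-loop).
The vertices on cycles are {0, 1, 2, 3, 5, 6, 7, 8} — 8 in total.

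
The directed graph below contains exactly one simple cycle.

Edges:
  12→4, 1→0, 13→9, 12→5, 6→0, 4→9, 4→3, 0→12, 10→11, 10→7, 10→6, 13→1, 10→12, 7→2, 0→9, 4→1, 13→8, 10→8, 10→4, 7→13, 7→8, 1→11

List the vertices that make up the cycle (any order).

DFS with gray/black marking from 12:
12 gray
  5 gray
  5 black
  4 gray
    3 gray
    3 black
    1 gray
      0 gray
        9 gray
        9 black
        0→12: 12 is gray → back edge
Back edge closes the cycle 12 → 4 → 1 → 0 → 12; its vertices are {0, 1, 4, 12}.

0, 1, 4, 12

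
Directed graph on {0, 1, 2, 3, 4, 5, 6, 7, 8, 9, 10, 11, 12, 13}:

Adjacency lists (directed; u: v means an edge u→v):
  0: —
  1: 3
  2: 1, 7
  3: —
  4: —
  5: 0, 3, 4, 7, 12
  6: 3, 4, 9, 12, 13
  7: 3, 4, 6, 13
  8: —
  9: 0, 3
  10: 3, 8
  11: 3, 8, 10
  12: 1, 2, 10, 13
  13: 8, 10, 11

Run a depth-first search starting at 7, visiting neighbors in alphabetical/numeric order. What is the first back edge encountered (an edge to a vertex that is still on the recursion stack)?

DFS from 7 (visiting neighbors in alphabetical/numeric order); mark gray on enter, black on exit:
7 gray
  3 gray
  3 black
  4 gray
  4 black
  6 gray
    6→3: 3 black — skip
    6→4: 4 black — skip
    9 gray
      0 gray
      0 black
      9→3: 3 black — skip
    9 black
    12 gray
      1 gray
        1→3: 3 black — skip
      1 black
      2 gray
        2→1: 1 black — skip
        2→7: 7 is gray → back edge
First back edge: 2 → 7.

2->7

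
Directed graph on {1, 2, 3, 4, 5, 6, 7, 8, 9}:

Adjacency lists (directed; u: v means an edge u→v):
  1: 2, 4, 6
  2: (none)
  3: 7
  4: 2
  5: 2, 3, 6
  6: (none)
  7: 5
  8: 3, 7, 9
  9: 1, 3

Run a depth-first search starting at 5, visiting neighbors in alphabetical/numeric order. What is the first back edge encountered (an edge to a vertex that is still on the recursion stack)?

7→5

DFS from 5 (visiting neighbors in alphabetical/numeric order); mark gray on enter, black on exit:
5 gray
  2 gray
  2 black
  3 gray
    7 gray
      7→5: 5 is gray → back edge
First back edge: 7 → 5.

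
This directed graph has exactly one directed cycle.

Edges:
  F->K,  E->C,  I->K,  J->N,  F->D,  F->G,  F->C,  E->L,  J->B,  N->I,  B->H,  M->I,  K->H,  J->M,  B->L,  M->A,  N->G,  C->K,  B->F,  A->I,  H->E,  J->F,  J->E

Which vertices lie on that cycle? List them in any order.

C, E, H, K

DFS with gray/black marking from E:
E gray
  L gray
  L black
  C gray
    K gray
      H gray
        H→E: E is gray → back edge
Back edge closes the cycle E → C → K → H → E; its vertices are {C, E, H, K}.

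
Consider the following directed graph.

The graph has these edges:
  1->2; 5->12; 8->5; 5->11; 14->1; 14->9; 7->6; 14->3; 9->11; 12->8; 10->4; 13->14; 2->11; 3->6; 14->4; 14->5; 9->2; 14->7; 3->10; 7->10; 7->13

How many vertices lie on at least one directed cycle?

6

A vertex is on a directed cycle iff it belongs to a strongly connected component of size ≥ 2 (or has a self-loop).
The vertices on cycles are {5, 7, 8, 12, 13, 14} — 6 in total.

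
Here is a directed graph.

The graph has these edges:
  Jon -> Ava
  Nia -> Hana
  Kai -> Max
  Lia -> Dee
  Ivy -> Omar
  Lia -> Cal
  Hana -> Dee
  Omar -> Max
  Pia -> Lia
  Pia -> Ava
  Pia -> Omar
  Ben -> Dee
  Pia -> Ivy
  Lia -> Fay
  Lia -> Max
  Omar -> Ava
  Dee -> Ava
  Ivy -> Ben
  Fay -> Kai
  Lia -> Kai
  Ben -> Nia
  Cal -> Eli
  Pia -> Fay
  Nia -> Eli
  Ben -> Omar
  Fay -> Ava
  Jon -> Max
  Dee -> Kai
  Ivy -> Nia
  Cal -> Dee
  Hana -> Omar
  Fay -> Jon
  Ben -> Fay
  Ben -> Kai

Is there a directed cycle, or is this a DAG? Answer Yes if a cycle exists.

DFS with white/gray/black marking, starting from Nia:
Nia gray
  Eli gray
  Eli black
  Hana gray
    Omar gray
      Ava gray
      Ava black
      Max gray
      Max black
    Omar black
    Dee gray
      Kai gray
        Kai→Max: Max black — skip
      Kai black
      Dee→Ava: Ava black — skip
    Dee black
  Hana black
Nia black
Ben gray
  Fay gray
    Fay→Kai: Kai black — skip
    Fay→Ava: Ava black — skip
    Jon gray
      Jon→Ava: Ava black — skip
      Jon→Max: Max black — skip
    Jon black
  Fay black
  Ben→Nia: Nia black — skip
  Ben→Kai: Kai black — skip
  Ben→Omar: Omar black — skip
  Ben→Dee: Dee black — skip
Ben black
Ivy gray
  Ivy→Ben: Ben black — skip
  Ivy→Nia: Nia black — skip
  Ivy→Omar: Omar black — skip
Ivy black
Pia gray
  Pia→Ivy: Ivy black — skip
  Pia→Ava: Ava black — skip
  Lia gray
    Lia→Fay: Fay black — skip
    Lia→Kai: Kai black — skip
    Lia→Dee: Dee black — skip
    Cal gray
      Cal→Eli: Eli black — skip
      Cal→Dee: Dee black — skip
    Cal black
    Lia→Max: Max black — skip
  Lia black
  Pia→Omar: Omar black — skip
  Pia→Fay: Fay black — skip
Pia black
Every edge goes to a white or black vertex — no back edge, so the graph is acyclic.

No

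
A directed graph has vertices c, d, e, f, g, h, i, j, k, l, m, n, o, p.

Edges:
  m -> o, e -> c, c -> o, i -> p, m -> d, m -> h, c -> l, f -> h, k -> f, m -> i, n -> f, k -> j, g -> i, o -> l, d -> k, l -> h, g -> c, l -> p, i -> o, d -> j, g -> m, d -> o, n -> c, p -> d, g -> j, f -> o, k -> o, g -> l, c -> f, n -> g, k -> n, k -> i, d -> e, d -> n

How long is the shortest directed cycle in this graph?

For each vertex v, BFS finds the shortest path from v back to v.
The shortest such closed walk is d → o → l → p → d, length 4.

4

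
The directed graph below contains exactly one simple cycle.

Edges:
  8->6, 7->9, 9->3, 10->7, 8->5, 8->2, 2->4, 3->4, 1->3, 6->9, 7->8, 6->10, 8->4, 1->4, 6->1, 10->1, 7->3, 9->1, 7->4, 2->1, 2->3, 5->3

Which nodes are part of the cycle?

6, 7, 8, 10

DFS with gray/black marking from 7:
7 gray
  4 gray
  4 black
  3 gray
    3→4: 4 black — skip
  3 black
  8 gray
    2 gray
      2→4: 4 black — skip
      2→3: 3 black — skip
      1 gray
        1→3: 3 black — skip
        1→4: 4 black — skip
      1 black
    2 black
    6 gray
      9 gray
        9→3: 3 black — skip
        9→1: 1 black — skip
      9 black
      10 gray
        10→1: 1 black — skip
        10→7: 7 is gray → back edge
Back edge closes the cycle 7 → 8 → 6 → 10 → 7; its vertices are {6, 7, 8, 10}.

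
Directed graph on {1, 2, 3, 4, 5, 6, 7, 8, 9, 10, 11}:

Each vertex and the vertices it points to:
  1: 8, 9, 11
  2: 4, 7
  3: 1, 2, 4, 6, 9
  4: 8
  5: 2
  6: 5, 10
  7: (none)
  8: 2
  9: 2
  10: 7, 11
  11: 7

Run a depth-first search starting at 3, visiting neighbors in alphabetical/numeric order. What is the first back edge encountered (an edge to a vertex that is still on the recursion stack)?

4→8

DFS from 3 (visiting neighbors in alphabetical/numeric order); mark gray on enter, black on exit:
3 gray
  1 gray
    8 gray
      2 gray
        4 gray
          4→8: 8 is gray → back edge
First back edge: 4 → 8.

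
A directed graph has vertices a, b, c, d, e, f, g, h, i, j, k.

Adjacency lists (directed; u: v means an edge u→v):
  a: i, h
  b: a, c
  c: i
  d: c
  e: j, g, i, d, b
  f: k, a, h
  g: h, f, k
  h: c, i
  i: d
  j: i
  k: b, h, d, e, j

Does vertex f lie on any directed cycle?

f is on a cycle iff f can reach itself via ≥1 edge.
f → k → e → g → f — yes.

Yes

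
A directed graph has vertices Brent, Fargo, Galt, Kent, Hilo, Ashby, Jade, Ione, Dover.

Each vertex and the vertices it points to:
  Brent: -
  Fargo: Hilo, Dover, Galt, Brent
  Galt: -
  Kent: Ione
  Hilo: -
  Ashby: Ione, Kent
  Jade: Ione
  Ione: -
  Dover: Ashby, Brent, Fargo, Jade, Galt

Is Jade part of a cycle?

Jade lies on a cycle iff there is a path from Jade back to itself.
Exploring from Jade, it never reaches itself; equivalently, its strongly connected component is a singleton.

No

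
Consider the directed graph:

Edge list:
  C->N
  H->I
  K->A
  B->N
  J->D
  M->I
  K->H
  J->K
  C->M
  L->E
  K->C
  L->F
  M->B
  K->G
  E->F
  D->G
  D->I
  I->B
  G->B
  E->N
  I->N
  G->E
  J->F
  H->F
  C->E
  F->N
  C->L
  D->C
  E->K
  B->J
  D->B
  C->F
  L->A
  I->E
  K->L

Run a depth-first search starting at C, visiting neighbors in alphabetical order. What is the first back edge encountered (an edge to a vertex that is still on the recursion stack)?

K->C

DFS from C (visiting neighbors in alphabetical order); mark gray on enter, black on exit:
C gray
  E gray
    F gray
      N gray
      N black
    F black
    K gray
      A gray
      A black
      K→C: C is gray → back edge
First back edge: K → C.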